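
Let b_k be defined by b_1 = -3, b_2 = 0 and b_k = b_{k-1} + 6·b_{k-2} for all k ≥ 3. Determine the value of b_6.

Step forward from the initial values:
b_3 = -18; b_4 = -18; b_5 = -126; b_6 = -234.
(Characteristic roots are 3 and -2.)

-234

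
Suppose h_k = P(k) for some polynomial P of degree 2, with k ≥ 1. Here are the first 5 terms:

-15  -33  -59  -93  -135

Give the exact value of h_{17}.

-1263

1st diffs: -18, -26, -34, -42.
2nd diffs: -8, -8, -8 (constant).
So h_k = -4k^2 - 6k - 5.
Evaluating at k = 17 gives h_{17} = -1263.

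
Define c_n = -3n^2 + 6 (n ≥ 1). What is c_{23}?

-1581

c_{23} = -3·23^2 + 6 = -1581.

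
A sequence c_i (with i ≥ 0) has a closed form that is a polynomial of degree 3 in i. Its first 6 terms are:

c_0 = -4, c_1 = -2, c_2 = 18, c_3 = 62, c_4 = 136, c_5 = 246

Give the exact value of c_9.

1st diffs: 2, 20, 44, 74, 110.
2nd diffs: 18, 24, 30, 36.
3rd diffs: 6, 6, 6 (constant).
Newton forward-difference form: c_i = -4 + 2·C(i,1) + 18·C(i,2) + 6·C(i,3).
At i = 9: i = 9, so c_9 = -4 + 18 + 648 + 504 = 1166.

1166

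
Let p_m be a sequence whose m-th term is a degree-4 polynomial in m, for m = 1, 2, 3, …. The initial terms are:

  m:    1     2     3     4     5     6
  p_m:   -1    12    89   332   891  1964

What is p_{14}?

1st diffs: 13, 77, 243, 559, 1073.
2nd diffs: 64, 166, 316, 514.
3rd diffs: 102, 150, 198.
4th diffs: 48, 48 (constant).
So p_m = 2m^4 - 3m^3 + 4m - 4.
Evaluating at m = 14 gives p_{14} = 68652.

68652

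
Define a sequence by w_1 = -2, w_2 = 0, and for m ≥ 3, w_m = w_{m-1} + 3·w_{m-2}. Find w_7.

Applying the relation repeatedly:
w_3 = -6, w_4 = -6, w_5 = -24, w_6 = -42, w_7 = -114.

-114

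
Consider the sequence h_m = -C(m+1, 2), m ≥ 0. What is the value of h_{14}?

-105

C(15, 2) = 105, so h_{14} = -105.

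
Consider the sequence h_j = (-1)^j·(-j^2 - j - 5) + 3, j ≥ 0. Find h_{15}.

248

(-1)^15 = -1; -j^2 - j - 5 at j=15 is -245; so h_{15} = 248.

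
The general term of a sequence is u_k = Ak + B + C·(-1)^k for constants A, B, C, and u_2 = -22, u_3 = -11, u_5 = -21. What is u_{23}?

-111

Plug in k = 2, 3, 5: 2A + B + C = -22; 3A + B - C = -11; 5A + B - C = -21.
Subtracting the first from the second: A - 2C = 11.
Subtracting the second from the third: 2A = -10.
Solving: C = -8, A = -5, then B = -4.
Hence u_{23} = -5·23 + (-4) + (-8)·(-1) = -111.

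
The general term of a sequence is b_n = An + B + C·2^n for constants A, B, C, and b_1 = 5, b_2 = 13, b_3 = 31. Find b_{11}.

10215

At n = 1, 2, 3: A + B + 2C = 5; 2A + B + 4C = 13; 3A + B + 8C = 31.
Subtracting the first from the second: A + 2C = 8.
Subtracting the second from the third: A + 4C = 18.
Solving: C = 5, A = -2, then B = -3.
Therefore b_{11} = -22 + (-3) + 5·2048 = 10215.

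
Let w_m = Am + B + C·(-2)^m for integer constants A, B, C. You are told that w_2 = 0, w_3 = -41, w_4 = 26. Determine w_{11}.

-6201

The three given values yield: 2A + B + 4C = 0; 3A + B - 8C = -41; 4A + B + 16C = 26.
Subtracting the first from the second: A - 12C = -41.
Subtracting the second from the third: A + 24C = 67.
Solving: C = 3, A = -5, then B = -2.
So w_m = -5·m + (-2) + 3·(-2)^m; at m=11 this is -6201.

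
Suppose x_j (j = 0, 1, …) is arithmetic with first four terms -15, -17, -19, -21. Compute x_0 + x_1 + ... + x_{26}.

-1107

Common difference d = -2.
x_j = -15 + (j - 0)·(-2).
x_{26} = -67; S = 27·(-15 + (-67))/2 = -1107.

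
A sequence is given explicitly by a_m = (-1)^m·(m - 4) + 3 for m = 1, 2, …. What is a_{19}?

-12

(-1)^19 = -1; m - 4 at m=19 is 15; so a_{19} = -12.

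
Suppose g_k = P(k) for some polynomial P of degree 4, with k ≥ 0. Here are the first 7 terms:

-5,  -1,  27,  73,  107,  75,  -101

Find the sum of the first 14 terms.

1st diffs: 4, 28, 46, 34, -32, -176.
2nd diffs: 24, 18, -12, -66, -144.
3rd diffs: -6, -30, -54, -78.
4th diffs: -24, -24, -24 (constant).
Newton forward-difference form: g_k = -5 + 4·C(k,1) + 24·C(k,2) + (-6)·C(k,3) + (-24)·C(k,4).
Continuing: …, -523, -1317, -2633, -4645, …, g_{13} = -16957.
Summing k = 0..13 (14 terms) gives -45024.

-45024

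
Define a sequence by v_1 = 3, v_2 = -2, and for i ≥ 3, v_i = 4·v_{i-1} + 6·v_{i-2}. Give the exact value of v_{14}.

434680192

v_3 = 10;  v_4 = 28;  v_5 = 172;  …;  v_{11} = 3159712;  v_{12} = 16311232;  v_{13} = 84203200;  v_{14} = 434680192.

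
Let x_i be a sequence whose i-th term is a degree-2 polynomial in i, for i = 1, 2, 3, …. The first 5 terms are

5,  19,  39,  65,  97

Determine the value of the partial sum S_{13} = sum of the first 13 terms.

1st diffs: 14, 20, 26, 32.
2nd diffs: 6, 6, 6 (constant).
Newton forward-difference form: x_i = 5 + 14·C(i-1,1) + 6·C(i-1,2).
Continuing: …, 135, 179, 229, 285, …, x_{13} = 569.
Summing i = 1..13 (13 terms) gives 2873.

2873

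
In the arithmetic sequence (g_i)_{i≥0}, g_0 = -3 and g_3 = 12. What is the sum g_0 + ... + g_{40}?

Common difference d = (12 - (-3)) / (3 - 0) = 5.
g_i = -3 + (i - 0)·5.
g_{40} = 197; S = 41·(-3 + 197)/2 = 3977.

3977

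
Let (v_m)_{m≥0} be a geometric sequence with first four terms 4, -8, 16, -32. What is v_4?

Common ratio r = -2.
v_m = 4·(-2)^(m-0).
v_4 = 4·(-2)^4 = 64.

64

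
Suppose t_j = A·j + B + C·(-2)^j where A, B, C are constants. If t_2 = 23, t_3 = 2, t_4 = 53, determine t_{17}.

-262084

Plug in j = 2, 3, 4: 2A + B + 4C = 23; 3A + B - 8C = 2; 4A + B + 16C = 53.
Subtracting the first from the second: A - 12C = -21.
Subtracting the second from the third: A + 24C = 51.
Solving: C = 2, A = 3, then B = 9.
So t_j = 3·j + 9 + 2·(-2)^j; at j=17 this is -262084.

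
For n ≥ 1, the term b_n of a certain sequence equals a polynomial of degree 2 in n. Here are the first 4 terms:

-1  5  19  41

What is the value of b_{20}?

1st diffs: 6, 14, 22.
2nd diffs: 8, 8 (constant).
Newton forward-difference form: b_n = -1 + 6·C(n-1,1) + 8·C(n-1,2).
At n = 20: n-1 = 19, so b_{20} = -1 + 114 + 1368 = 1481.

1481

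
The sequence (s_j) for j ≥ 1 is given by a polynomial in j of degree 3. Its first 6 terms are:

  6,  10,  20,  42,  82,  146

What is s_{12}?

1370

1st diffs: 4, 10, 22, 40, 64.
2nd diffs: 6, 12, 18, 24.
3rd diffs: 6, 6, 6 (constant).
So s_j = j^3 - 3j^2 + 6j + 2.
Evaluating at j = 12 gives s_{12} = 1370.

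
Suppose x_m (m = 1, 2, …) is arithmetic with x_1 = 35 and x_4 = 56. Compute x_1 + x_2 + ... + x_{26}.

Common difference d = (56 - 35) / (4 - 1) = 7.
x_m = 35 + (m - 1)·7.
x_{26} = 210; S = 26·(35 + 210)/2 = 3185.

3185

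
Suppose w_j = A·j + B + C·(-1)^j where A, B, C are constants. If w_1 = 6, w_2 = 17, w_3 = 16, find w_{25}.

126

Write the equations: A + B - C = 6; 2A + B + C = 17; 3A + B - C = 16.
Subtracting the first from the second: A + 2C = 11.
Subtracting the second from the third: A - 2C = -1.
Solving: C = 3, A = 5, then B = 4.
Hence w_{25} = 5·25 + 4 + 3·(-1) = 126.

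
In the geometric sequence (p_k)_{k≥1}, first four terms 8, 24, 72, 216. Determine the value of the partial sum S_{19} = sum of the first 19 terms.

4649045864

Common ratio r = 3.
p_k = 8·3^(k-1).
S = 8·(3^19 - 1)/(3 - 1) = 8·(1162261467 - 1)/(2) = 4649045864.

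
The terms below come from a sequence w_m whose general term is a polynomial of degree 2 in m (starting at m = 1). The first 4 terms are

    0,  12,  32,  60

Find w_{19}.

1440

1st diffs: 12, 20, 28.
2nd diffs: 8, 8 (constant).
Newton forward-difference form: w_m = 12·C(m-1,1) + 8·C(m-1,2).
At m = 19: m-1 = 18, so w_{19} = 216 + 1224 = 1440.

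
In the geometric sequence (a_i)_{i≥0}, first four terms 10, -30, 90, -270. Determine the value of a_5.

Common ratio r = -3.
a_i = 10·(-3)^(i-0).
a_5 = 10·(-3)^5 = -2430.

-2430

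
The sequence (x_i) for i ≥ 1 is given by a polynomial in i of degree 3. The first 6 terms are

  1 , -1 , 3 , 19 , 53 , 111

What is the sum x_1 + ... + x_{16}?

1st diffs: -2, 4, 16, 34, 58.
2nd diffs: 6, 12, 18, 24.
3rd diffs: 6, 6, 6 (constant).
So x_i = i^3 - 3i^2 + 3.
Continuing: …, 199, 323, 489, 703, …, x_{16} = 3331.
Summing i = 1..16 (16 terms) gives 14056.

14056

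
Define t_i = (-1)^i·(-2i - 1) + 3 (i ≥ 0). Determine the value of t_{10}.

-18

(-1)^10 = 1; -2i - 1 at i=10 is -21; so t_{10} = -18.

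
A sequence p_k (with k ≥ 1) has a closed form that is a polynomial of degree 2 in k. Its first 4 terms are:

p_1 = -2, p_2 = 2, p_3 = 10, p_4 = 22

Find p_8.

1st diffs: 4, 8, 12.
2nd diffs: 4, 4 (constant).
Newton forward-difference form: p_k = -2 + 4·C(k-1,1) + 4·C(k-1,2).
At k = 8: k-1 = 7, so p_8 = -2 + 28 + 84 = 110.

110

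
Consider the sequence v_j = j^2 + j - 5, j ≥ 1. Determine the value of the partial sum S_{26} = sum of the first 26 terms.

Over j = 1..26: Σj = 351, Σj² = 6201.
Total = (1)·6201 + (1)·351 + (-5)·26 = 6422.

6422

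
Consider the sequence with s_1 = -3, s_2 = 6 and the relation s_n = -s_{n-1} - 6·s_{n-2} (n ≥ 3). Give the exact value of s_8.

Step forward from the initial values:
s_3 = 12  s_4 = -48  s_5 = -24  s_6 = 312  s_7 = -168  s_8 = -1704.

-1704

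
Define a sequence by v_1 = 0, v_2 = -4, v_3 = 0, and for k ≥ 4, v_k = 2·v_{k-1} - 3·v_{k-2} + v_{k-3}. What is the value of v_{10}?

Applying the relation repeatedly:
v_4 = 12;  v_5 = 20;  v_6 = 4;  v_7 = -40;  v_8 = -72;  v_9 = -20;  v_{10} = 136.

136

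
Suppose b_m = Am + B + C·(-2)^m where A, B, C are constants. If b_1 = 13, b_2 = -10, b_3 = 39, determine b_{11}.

8207

Write the equations: A + B - 2C = 13; 2A + B + 4C = -10; 3A + B - 8C = 39.
Subtracting the first from the second: A + 6C = -23.
Subtracting the second from the third: A - 12C = 49.
Solving: C = -4, A = 1, then B = 4.
Therefore b_{11} = 11 + 4 + (-4)·(-2048) = 8207.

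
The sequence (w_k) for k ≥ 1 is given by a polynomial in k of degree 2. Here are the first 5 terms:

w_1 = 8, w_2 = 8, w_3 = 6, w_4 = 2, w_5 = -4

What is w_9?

1st diffs: 0, -2, -4, -6.
2nd diffs: -2, -2, -2 (constant).
Newton forward-difference form: w_k = 8 + (-2)·C(k-1,2).
At k = 9: k-1 = 8, so w_9 = 8 - 56 = -48.

-48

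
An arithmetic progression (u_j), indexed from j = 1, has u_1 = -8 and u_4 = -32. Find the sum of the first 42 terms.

Common difference d = (-32 - (-8)) / (4 - 1) = -8.
u_j = -8 + (j - 1)·(-8).
u_{42} = -336; S = 42·(-8 + (-336))/2 = -7224.

-7224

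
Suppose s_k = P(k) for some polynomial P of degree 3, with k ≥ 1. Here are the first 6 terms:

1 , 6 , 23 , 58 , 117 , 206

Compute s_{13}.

1st diffs: 5, 17, 35, 59, 89.
2nd diffs: 12, 18, 24, 30.
3rd diffs: 6, 6, 6 (constant).
Newton forward-difference form: s_k = 1 + 5·C(k-1,1) + 12·C(k-1,2) + 6·C(k-1,3).
At k = 13: k-1 = 12, so s_{13} = 1 + 60 + 792 + 1320 = 2173.

2173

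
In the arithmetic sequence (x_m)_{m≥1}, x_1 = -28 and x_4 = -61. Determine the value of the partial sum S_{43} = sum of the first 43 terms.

Common difference d = (-61 - (-28)) / (4 - 1) = -11.
x_m = -28 + (m - 1)·(-11).
x_{43} = -490; S = 43·(-28 + (-490))/2 = -11137.

-11137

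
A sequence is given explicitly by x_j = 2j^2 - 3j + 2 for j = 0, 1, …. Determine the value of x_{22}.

x_{22} = 2·22^2 - 3·22 + 2 = 904.

904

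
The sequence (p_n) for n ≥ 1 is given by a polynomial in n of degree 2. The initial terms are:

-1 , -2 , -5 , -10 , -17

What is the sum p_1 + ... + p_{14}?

-833

1st diffs: -1, -3, -5, -7.
2nd diffs: -2, -2, -2 (constant).
So p_n = -n^2 + 2n - 2.
Continuing: …, -26, -37, -50, -65, …, p_{14} = -170.
Summing n = 1..14 (14 terms) gives -833.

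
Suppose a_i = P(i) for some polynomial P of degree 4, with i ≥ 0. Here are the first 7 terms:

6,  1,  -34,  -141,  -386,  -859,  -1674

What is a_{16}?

-70874

1st diffs: -5, -35, -107, -245, -473, -815.
2nd diffs: -30, -72, -138, -228, -342.
3rd diffs: -42, -66, -90, -114.
4th diffs: -24, -24, -24 (constant).
Newton forward-difference form: a_i = 6 + (-5)·C(i,1) + (-30)·C(i,2) + (-42)·C(i,3) + (-24)·C(i,4).
At i = 16: i = 16, so a_{16} = 6 - 80 - 3600 - 23520 - 43680 = -70874.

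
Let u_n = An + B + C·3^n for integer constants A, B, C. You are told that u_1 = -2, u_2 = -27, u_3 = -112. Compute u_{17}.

At n = 1, 2, 3: A + B + 3C = -2; 2A + B + 9C = -27; 3A + B + 27C = -112.
Subtracting the first from the second: A + 6C = -25.
Subtracting the second from the third: A + 18C = -85.
Solving: C = -5, A = 5, then B = 8.
Therefore u_{17} = 85 + 8 + (-5)·129140163 = -645700722.

-645700722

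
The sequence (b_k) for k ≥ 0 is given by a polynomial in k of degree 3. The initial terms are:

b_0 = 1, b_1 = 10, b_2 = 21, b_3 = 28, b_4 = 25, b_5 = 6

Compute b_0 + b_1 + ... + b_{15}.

-8704

1st diffs: 9, 11, 7, -3, -19.
2nd diffs: 2, -4, -10, -16.
3rd diffs: -6, -6, -6 (constant).
Newton forward-difference form: b_k = 1 + 9·C(k,1) + 2·C(k,2) + (-6)·C(k,3).
Continuing: …, -35, -104, -207, -350, …, b_{15} = -2384.
Summing k = 0..15 (16 terms) gives -8704.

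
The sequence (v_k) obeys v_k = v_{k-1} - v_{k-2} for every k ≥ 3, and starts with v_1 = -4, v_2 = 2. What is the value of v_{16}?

4

Compute successive terms:
v_3 = 6; v_4 = 4; v_5 = -2; …; v_{13} = -4; v_{14} = 2; v_{15} = 6; v_{16} = 4.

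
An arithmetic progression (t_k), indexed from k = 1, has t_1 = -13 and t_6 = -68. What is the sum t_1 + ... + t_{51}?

Common difference d = (-68 - (-13)) / (6 - 1) = -11.
t_k = -13 + (k - 1)·(-11).
t_{51} = -563; S = 51·(-13 + (-563))/2 = -14688.

-14688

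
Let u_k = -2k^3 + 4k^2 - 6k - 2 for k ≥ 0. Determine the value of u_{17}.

-8774

u_{17} = -2·17^3 + 4·17^2 - 6·17 - 2 = -8774.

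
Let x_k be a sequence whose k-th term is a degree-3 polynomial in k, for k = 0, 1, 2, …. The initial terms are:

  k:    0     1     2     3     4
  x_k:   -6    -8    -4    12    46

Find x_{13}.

1st diffs: -2, 4, 16, 34.
2nd diffs: 6, 12, 18.
3rd diffs: 6, 6 (constant).
Newton forward-difference form: x_k = -6 + (-2)·C(k,1) + 6·C(k,2) + 6·C(k,3).
At k = 13: k = 13, so x_{13} = -6 - 26 + 468 + 1716 = 2152.

2152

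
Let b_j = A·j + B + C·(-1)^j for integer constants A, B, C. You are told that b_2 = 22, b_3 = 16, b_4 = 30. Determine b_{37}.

152

At j = 2, 3, 4: 2A + B + C = 22; 3A + B - C = 16; 4A + B + C = 30.
Subtracting the first from the second: A - 2C = -6.
Subtracting the second from the third: A + 2C = 14.
Solving: C = 5, A = 4, then B = 9.
Hence b_{37} = 4·37 + 9 + 5·(-1) = 152.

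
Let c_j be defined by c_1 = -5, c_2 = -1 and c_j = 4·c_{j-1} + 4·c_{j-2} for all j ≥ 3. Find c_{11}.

-6260736

Iterate the recurrence:
c_3 = -24;  c_4 = -100;  c_5 = -496;  c_6 = -2384;  c_7 = -11520;  c_8 = -55616;  c_9 = -268544;  c_{10} = -1296640;  c_{11} = -6260736.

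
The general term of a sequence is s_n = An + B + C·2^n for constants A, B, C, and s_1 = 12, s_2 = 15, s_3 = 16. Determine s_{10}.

Plug in n = 1, 2, 3: A + B + 2C = 12; 2A + B + 4C = 15; 3A + B + 8C = 16.
Subtracting the first from the second: A + 2C = 3.
Subtracting the second from the third: A + 4C = 1.
Solving: C = -1, A = 5, then B = 9.
So s_n = 5·n + 9 + (-1)·2^n; at n=10 this is -965.

-965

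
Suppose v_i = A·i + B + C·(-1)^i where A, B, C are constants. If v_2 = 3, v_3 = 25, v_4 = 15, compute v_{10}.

Write the equations: 2A + B + C = 3; 3A + B - C = 25; 4A + B + C = 15.
Subtracting the first from the second: A - 2C = 22.
Subtracting the second from the third: A + 2C = -10.
Solving: C = -8, A = 6, then B = -1.
Therefore v_{10} = 60 + (-1) + (-8)·1 = 51.

51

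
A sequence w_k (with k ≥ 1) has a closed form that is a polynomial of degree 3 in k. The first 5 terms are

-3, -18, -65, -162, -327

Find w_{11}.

1st diffs: -15, -47, -97, -165.
2nd diffs: -32, -50, -68.
3rd diffs: -18, -18 (constant).
Newton forward-difference form: w_k = -3 + (-15)·C(k-1,1) + (-32)·C(k-1,2) + (-18)·C(k-1,3).
At k = 11: k-1 = 10, so w_{11} = -3 - 150 - 1440 - 2160 = -3753.

-3753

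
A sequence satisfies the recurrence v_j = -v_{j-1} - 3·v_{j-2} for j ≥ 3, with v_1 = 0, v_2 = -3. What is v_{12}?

Applying the relation repeatedly:
v_3 = 3;  v_4 = 6;  v_5 = -15;  v_6 = -3;  v_7 = 48;  v_8 = -39;  v_9 = -105;  v_{10} = 222;  v_{11} = 93;  v_{12} = -759.

-759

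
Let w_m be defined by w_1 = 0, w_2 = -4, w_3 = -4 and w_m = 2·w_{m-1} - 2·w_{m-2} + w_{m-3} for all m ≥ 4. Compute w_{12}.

Iterate the recurrence:
w_4 = 0; w_5 = 4; w_6 = 4; w_7 = 0; w_8 = -4; w_9 = -4; w_{10} = 0; w_{11} = 4; w_{12} = 4.

4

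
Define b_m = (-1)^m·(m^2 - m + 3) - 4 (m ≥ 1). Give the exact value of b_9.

(-1)^9 = -1; m^2 - m + 3 at m=9 is 75; so b_9 = -79.

-79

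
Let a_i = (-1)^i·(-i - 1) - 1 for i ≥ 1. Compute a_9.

9

(-1)^9 = -1; -i - 1 at i=9 is -10; so a_9 = 9.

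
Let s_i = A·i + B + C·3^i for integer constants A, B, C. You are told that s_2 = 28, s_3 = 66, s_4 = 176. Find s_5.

The three given values yield: 2A + B + 9C = 28; 3A + B + 27C = 66; 4A + B + 81C = 176.
Subtracting the first from the second: A + 18C = 38.
Subtracting the second from the third: A + 54C = 110.
Solving: C = 2, A = 2, then B = 6.
Hence s_5 = 2·5 + 6 + 2·243 = 502.

502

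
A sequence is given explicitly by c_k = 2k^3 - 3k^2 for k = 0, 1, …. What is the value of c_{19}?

c_{19} = 2·19^3 - 3·19^2 = 12635.

12635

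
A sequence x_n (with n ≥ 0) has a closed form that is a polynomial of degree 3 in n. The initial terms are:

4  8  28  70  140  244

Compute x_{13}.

1st diffs: 4, 20, 42, 70, 104.
2nd diffs: 16, 22, 28, 34.
3rd diffs: 6, 6, 6 (constant).
Newton forward-difference form: x_n = 4 + 4·C(n,1) + 16·C(n,2) + 6·C(n,3).
At n = 13: n = 13, so x_{13} = 4 + 52 + 1248 + 1716 = 3020.

3020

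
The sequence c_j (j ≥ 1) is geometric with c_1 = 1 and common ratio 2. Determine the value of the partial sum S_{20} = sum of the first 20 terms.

1048575

c_j = 1·2^(j-1).
S = 1·(2^20 - 1)/(2 - 1) = 1·(1048576 - 1)/(1) = 1048575.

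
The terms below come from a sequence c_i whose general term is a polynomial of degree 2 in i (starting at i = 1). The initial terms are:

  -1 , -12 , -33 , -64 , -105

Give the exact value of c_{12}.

-672

1st diffs: -11, -21, -31, -41.
2nd diffs: -10, -10, -10 (constant).
Newton forward-difference form: c_i = -1 + (-11)·C(i-1,1) + (-10)·C(i-1,2).
At i = 12: i-1 = 11, so c_{12} = -1 - 121 - 550 = -672.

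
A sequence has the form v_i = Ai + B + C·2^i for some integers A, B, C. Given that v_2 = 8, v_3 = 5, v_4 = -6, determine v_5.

-33

The three given values yield: 2A + B + 4C = 8; 3A + B + 8C = 5; 4A + B + 16C = -6.
Subtracting the first from the second: A + 4C = -3.
Subtracting the second from the third: A + 8C = -11.
Solving: C = -2, A = 5, then B = 6.
Therefore v_5 = 25 + 6 + (-2)·32 = -33.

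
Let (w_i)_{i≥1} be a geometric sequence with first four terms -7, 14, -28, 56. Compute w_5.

-112

Common ratio r = -2.
w_i = (-7)·(-2)^(i-1).
w_5 = (-7)·(-2)^4 = -112.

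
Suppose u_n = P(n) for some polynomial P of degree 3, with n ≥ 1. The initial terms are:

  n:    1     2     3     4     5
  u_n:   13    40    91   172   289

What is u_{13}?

1st diffs: 27, 51, 81, 117.
2nd diffs: 24, 30, 36.
3rd diffs: 6, 6 (constant).
So u_n = n^3 + 6n^2 + 2n + 4.
Evaluating at n = 13 gives u_{13} = 3241.

3241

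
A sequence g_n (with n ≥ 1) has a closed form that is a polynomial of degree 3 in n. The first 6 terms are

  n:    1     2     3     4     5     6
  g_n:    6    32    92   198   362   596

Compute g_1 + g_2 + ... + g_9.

1st diffs: 26, 60, 106, 164, 234.
2nd diffs: 34, 46, 58, 70.
3rd diffs: 12, 12, 12 (constant).
Newton forward-difference form: g_n = 6 + 26·C(n-1,1) + 34·C(n-1,2) + 12·C(n-1,3).
Continuing: 912, 1322, 1838.
Summing n = 1..9 (9 terms) gives 5358.

5358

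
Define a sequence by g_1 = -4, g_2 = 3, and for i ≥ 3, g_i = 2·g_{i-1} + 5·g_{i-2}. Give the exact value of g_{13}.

-1621336

g_3 = -14;  g_4 = -13;  g_5 = -96;  …;  g_{10} = -39397;  g_{11} = -136374;  g_{12} = -469733;  g_{13} = -1621336.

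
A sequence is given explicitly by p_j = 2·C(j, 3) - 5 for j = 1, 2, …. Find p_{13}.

C(13, 3) = 286, so p_{13} = 567.

567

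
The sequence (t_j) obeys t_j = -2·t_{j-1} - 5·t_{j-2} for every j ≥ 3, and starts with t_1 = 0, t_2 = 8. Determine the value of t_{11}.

12464

Step forward from the initial values:
t_3 = -16  t_4 = -8  t_5 = 96  t_6 = -152  t_7 = -176  t_8 = 1112  t_9 = -1344  t_{10} = -2872  t_{11} = 12464.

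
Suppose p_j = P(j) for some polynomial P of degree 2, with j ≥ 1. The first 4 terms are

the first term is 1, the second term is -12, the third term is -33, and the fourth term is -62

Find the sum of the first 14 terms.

-4081

1st diffs: -13, -21, -29.
2nd diffs: -8, -8 (constant).
So p_j = -4j^2 - j + 6.
Continuing: …, -99, -144, -197, -258, …, p_{14} = -792.
Summing j = 1..14 (14 terms) gives -4081.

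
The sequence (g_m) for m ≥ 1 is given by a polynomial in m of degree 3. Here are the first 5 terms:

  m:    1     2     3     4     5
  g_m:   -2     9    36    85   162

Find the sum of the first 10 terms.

1st diffs: 11, 27, 49, 77.
2nd diffs: 16, 22, 28.
3rd diffs: 6, 6 (constant).
So g_m = m^3 + 2m^2 - 2m - 3.
Continuing: …, 273, 424, 621, 870, …, g_{10} = 1177.
Summing m = 1..10 (10 terms) gives 3655.

3655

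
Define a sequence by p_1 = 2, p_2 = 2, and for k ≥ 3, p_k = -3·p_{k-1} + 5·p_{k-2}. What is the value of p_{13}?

Iterate the recurrence:
p_3 = 4; p_4 = -2; p_5 = 26; …; p_{10} = -28618; p_{11} = 120034; p_{12} = -503192; p_{13} = 2109746.

2109746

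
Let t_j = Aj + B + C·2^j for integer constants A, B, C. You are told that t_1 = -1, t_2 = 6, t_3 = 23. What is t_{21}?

10485689

The three given values yield: A + B + 2C = -1; 2A + B + 4C = 6; 3A + B + 8C = 23.
Subtracting the first from the second: A + 2C = 7.
Subtracting the second from the third: A + 4C = 17.
Solving: C = 5, A = -3, then B = -8.
So t_j = -3·j + (-8) + 5·2^j; at j=21 this is 10485689.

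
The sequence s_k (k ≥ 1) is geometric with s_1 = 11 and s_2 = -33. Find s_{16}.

-157837977

Common ratio r = -3.
s_k = 11·(-3)^(k-1).
s_{16} = 11·(-3)^15 = -157837977.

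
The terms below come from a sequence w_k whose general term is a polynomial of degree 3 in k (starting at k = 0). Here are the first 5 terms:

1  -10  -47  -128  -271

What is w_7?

-1252

1st diffs: -11, -37, -81, -143.
2nd diffs: -26, -44, -62.
3rd diffs: -18, -18 (constant).
Newton forward-difference form: w_k = 1 + (-11)·C(k,1) + (-26)·C(k,2) + (-18)·C(k,3).
At k = 7: k = 7, so w_7 = 1 - 77 - 546 - 630 = -1252.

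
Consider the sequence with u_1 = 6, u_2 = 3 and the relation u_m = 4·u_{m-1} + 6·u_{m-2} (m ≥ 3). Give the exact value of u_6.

Step forward from the initial values:
u_3 = 48  u_4 = 210  u_5 = 1128  u_6 = 5772.

5772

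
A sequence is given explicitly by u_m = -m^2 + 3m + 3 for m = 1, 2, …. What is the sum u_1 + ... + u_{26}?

-5070

Over m = 1..26: Σm = 351, Σm² = 6201.
Total = (-1)·6201 + (3)·351 + (3)·26 = -5070.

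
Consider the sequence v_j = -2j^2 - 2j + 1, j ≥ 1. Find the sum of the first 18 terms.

-4542

Over j = 1..18: Σj = 171, Σj² = 2109.
Total = (-2)·2109 + (-2)·171 + (1)·18 = -4542.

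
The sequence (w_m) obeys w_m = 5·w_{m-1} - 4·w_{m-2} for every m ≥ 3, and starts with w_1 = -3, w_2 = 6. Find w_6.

3066

Applying the relation repeatedly:
w_3 = 42, w_4 = 186, w_5 = 762, w_6 = 3066.
(Characteristic roots are 4 and 1.)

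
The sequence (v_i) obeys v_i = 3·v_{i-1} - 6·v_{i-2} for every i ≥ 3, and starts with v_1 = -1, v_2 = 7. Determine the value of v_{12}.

v_3 = 27; v_4 = 39; v_5 = -45; v_6 = -369; v_7 = -837; v_8 = -297; v_9 = 4131; v_{10} = 14175; v_{11} = 17739; v_{12} = -31833.

-31833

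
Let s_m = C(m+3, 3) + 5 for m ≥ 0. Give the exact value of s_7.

C(10, 3) = 120, so s_7 = 125.

125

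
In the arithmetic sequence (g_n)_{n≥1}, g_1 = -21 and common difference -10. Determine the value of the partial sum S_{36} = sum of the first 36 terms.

-7056

g_n = -21 + (n - 1)·(-10).
g_{36} = -371; S = 36·(-21 + (-371))/2 = -7056.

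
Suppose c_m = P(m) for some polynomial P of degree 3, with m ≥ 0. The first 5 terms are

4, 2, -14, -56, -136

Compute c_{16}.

-8428

1st diffs: -2, -16, -42, -80.
2nd diffs: -14, -26, -38.
3rd diffs: -12, -12 (constant).
So c_m = -2m^3 - m^2 + m + 4.
Evaluating at m = 16 gives c_{16} = -8428.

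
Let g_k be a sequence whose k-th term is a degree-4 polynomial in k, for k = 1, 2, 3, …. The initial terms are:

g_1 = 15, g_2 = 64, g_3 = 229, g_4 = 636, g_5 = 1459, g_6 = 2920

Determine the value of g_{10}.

21264

1st diffs: 49, 165, 407, 823, 1461.
2nd diffs: 116, 242, 416, 638.
3rd diffs: 126, 174, 222.
4th diffs: 48, 48 (constant).
Newton forward-difference form: g_k = 15 + 49·C(k-1,1) + 116·C(k-1,2) + 126·C(k-1,3) + 48·C(k-1,4).
At k = 10: k-1 = 9, so g_{10} = 15 + 441 + 4176 + 10584 + 6048 = 21264.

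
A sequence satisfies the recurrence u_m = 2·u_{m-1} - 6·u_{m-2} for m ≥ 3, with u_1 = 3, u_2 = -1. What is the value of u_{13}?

-32960

u_3 = -20; u_4 = -34; u_5 = 52; …; u_{10} = -1168; u_{11} = 23488; u_{12} = 53984; u_{13} = -32960.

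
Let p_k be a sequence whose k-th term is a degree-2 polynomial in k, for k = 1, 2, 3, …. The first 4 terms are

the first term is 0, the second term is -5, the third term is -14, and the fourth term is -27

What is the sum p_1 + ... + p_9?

-516

1st diffs: -5, -9, -13.
2nd diffs: -4, -4 (constant).
Newton forward-difference form: p_k = (-5)·C(k-1,1) + (-4)·C(k-1,2).
Continuing: …, -44, -65, -90, -119, …, p_9 = -152.
Summing k = 1..9 (9 terms) gives -516.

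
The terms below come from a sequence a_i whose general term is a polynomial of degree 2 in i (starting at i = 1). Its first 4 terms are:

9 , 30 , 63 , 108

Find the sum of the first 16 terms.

9384

1st diffs: 21, 33, 45.
2nd diffs: 12, 12 (constant).
So a_i = 6i^2 + 3i.
Continuing: …, 165, 234, 315, 408, …, a_{16} = 1584.
Summing i = 1..16 (16 terms) gives 9384.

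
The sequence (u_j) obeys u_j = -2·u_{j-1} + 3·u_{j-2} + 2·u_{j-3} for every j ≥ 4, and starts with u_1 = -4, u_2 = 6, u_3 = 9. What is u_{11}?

Step forward from the initial values:
u_4 = -8  u_5 = 55  u_6 = -116  u_7 = 381  u_8 = -1000  u_9 = 2911  u_{10} = -8060  u_{11} = 22853.

22853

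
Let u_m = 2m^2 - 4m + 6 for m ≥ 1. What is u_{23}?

972

u_{23} = 2·23^2 - 4·23 + 6 = 972.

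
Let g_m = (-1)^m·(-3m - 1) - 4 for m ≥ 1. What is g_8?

-29

(-1)^8 = 1; -3m - 1 at m=8 is -25; so g_8 = -29.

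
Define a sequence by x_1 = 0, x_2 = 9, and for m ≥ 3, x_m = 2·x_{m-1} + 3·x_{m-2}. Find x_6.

549

Step forward from the initial values:
x_3 = 18; x_4 = 63; x_5 = 180; x_6 = 549.
(Characteristic roots are 3 and -1.)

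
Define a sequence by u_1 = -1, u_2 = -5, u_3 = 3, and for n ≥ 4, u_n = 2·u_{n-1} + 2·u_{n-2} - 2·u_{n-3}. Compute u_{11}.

u_4 = -2;  u_5 = 12;  u_6 = 14;  u_7 = 56;  u_8 = 116;  u_9 = 316;  u_{10} = 752;  u_{11} = 1904.

1904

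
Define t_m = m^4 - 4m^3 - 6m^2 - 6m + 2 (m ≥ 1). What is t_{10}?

5342

t_{10} = 1·10^4 - 4·10^3 - 6·10^2 - 6·10 + 2 = 5342.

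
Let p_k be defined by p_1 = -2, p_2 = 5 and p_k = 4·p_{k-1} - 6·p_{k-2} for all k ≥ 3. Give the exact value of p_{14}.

752960

Step forward from the initial values:
p_3 = 32, p_4 = 98, p_5 = 200, …, p_{11} = -21760, p_{12} = 23072, p_{13} = 222848, p_{14} = 752960.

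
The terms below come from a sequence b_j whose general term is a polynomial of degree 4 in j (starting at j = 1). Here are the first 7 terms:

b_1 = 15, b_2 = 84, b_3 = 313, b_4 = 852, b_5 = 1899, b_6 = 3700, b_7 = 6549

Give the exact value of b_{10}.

25044

1st diffs: 69, 229, 539, 1047, 1801, 2849.
2nd diffs: 160, 310, 508, 754, 1048.
3rd diffs: 150, 198, 246, 294.
4th diffs: 48, 48, 48 (constant).
So b_j = 2j^4 + 5j^3 + 4j + 4.
Evaluating at j = 10 gives b_{10} = 25044.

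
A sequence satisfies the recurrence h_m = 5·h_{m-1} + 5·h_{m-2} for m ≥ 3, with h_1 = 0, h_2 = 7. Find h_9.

1439375

h_3 = 35;  h_4 = 210;  h_5 = 1225;  h_6 = 7175;  h_7 = 42000;  h_8 = 245875;  h_9 = 1439375.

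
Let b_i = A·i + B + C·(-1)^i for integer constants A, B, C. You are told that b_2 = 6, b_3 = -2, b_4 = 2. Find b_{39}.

-74

At i = 2, 3, 4: 2A + B + C = 6; 3A + B - C = -2; 4A + B + C = 2.
Subtracting the first from the second: A - 2C = -8.
Subtracting the second from the third: A + 2C = 4.
Solving: C = 3, A = -2, then B = 7.
So b_i = -2·i + 7 + 3·(-1)^i; at i=39 this is -74.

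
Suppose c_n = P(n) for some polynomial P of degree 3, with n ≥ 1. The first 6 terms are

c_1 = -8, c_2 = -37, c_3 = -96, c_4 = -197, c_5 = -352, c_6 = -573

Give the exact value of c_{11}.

1st diffs: -29, -59, -101, -155, -221.
2nd diffs: -30, -42, -54, -66.
3rd diffs: -12, -12, -12 (constant).
Newton forward-difference form: c_n = -8 + (-29)·C(n-1,1) + (-30)·C(n-1,2) + (-12)·C(n-1,3).
At n = 11: n-1 = 10, so c_{11} = -8 - 290 - 1350 - 1440 = -3088.

-3088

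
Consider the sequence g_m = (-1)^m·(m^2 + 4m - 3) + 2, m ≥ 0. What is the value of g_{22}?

(-1)^22 = 1; m^2 + 4m - 3 at m=22 is 569; so g_{22} = 571.

571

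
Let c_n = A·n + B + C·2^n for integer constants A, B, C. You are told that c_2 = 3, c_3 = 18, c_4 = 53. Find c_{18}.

At n = 2, 3, 4: 2A + B + 4C = 3; 3A + B + 8C = 18; 4A + B + 16C = 53.
Subtracting the first from the second: A + 4C = 15.
Subtracting the second from the third: A + 8C = 35.
Solving: C = 5, A = -5, then B = -7.
So c_n = -5·n + (-7) + 5·2^n; at n=18 this is 1310623.

1310623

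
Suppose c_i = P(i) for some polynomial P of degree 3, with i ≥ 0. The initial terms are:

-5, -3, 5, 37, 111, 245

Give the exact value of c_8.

1187

1st diffs: 2, 8, 32, 74, 134.
2nd diffs: 6, 24, 42, 60.
3rd diffs: 18, 18, 18 (constant).
So c_i = 3i^3 - 6i^2 + 5i - 5.
Evaluating at i = 8 gives c_8 = 1187.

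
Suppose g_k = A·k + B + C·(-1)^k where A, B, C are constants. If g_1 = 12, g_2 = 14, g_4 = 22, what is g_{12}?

54

Plug in k = 1, 2, 4: A + B - C = 12; 2A + B + C = 14; 4A + B + C = 22.
Subtracting the first from the second: A + 2C = 2.
Subtracting the second from the third: 2A = 8.
Solving: C = -1, A = 4, then B = 7.
Hence g_{12} = 4·12 + 7 + (-1)·1 = 54.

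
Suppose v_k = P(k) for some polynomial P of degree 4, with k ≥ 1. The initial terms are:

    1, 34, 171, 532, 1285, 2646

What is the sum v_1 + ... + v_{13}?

1st diffs: 33, 137, 361, 753, 1361.
2nd diffs: 104, 224, 392, 608.
3rd diffs: 120, 168, 216.
4th diffs: 48, 48 (constant).
So v_k = 2k^4 + 2k^2 - 3k.
Continuing: …, 4879, 8296, 13257, 20170, …, v_{13} = 57421.
Summing k = 1..13 (13 terms) gives 179907.

179907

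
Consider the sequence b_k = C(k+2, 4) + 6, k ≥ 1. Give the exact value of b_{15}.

2386

C(17, 4) = 2380, so b_{15} = 2386.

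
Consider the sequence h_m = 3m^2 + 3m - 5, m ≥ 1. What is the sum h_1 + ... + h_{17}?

Over m = 1..17: Σm = 153, Σm² = 1785.
Total = (3)·1785 + (3)·153 + (-5)·17 = 5729.

5729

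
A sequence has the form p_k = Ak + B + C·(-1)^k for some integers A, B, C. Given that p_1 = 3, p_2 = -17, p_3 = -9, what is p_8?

The three given values yield: A + B - C = 3; 2A + B + C = -17; 3A + B - C = -9.
Subtracting the first from the second: A + 2C = -20.
Subtracting the second from the third: A - 2C = 8.
Solving: C = -7, A = -6, then B = 2.
Hence p_8 = -6·8 + 2 + (-7)·1 = -53.

-53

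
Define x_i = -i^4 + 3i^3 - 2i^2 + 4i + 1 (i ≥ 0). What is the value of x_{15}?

x_{15} = -1·15^4 + 3·15^3 - 2·15^2 + 4·15 + 1 = -40889.

-40889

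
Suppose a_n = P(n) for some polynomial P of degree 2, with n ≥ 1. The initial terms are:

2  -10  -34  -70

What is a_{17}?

1st diffs: -12, -24, -36.
2nd diffs: -12, -12 (constant).
Newton forward-difference form: a_n = 2 + (-12)·C(n-1,1) + (-12)·C(n-1,2).
At n = 17: n-1 = 16, so a_{17} = 2 - 192 - 1440 = -1630.

-1630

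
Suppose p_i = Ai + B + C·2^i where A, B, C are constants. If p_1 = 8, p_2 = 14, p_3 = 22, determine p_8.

290

Plug in i = 1, 2, 3: A + B + 2C = 8; 2A + B + 4C = 14; 3A + B + 8C = 22.
Subtracting the first from the second: A + 2C = 6.
Subtracting the second from the third: A + 4C = 8.
Solving: C = 1, A = 4, then B = 2.
Therefore p_8 = 32 + 2 + 1·256 = 290.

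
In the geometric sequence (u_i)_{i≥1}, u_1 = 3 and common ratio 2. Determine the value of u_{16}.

98304

u_i = 3·2^(i-1).
u_{16} = 3·2^15 = 98304.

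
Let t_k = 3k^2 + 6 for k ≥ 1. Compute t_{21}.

1329

t_{21} = 3·21^2 + 6 = 1329.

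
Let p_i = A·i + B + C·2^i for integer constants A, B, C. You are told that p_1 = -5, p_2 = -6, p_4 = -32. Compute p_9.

The three given values yield: A + B + 2C = -5; 2A + B + 4C = -6; 4A + B + 16C = -32.
Subtracting the first from the second: A + 2C = -1.
Subtracting the second from the third: 2A + 12C = -26.
Solving: C = -3, A = 5, then B = -4.
So p_i = 5·i + (-4) + (-3)·2^i; at i=9 this is -1495.

-1495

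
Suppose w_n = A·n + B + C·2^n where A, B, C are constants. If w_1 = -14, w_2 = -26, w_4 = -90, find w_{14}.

-81950

The three given values yield: A + B + 2C = -14; 2A + B + 4C = -26; 4A + B + 16C = -90.
Subtracting the first from the second: A + 2C = -12.
Subtracting the second from the third: 2A + 12C = -64.
Solving: C = -5, A = -2, then B = -2.
So w_n = -2·n + (-2) + (-5)·2^n; at n=14 this is -81950.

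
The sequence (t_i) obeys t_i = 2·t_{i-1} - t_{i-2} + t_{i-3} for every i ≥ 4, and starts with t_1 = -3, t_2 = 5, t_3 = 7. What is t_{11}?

350

Compute successive terms:
t_4 = 6  t_5 = 10  t_6 = 21  t_7 = 38  t_8 = 65  t_9 = 113  t_{10} = 199  t_{11} = 350.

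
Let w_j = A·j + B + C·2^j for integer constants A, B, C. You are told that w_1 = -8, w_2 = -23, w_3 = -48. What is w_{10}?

-5163

The three given values yield: A + B + 2C = -8; 2A + B + 4C = -23; 3A + B + 8C = -48.
Subtracting the first from the second: A + 2C = -15.
Subtracting the second from the third: A + 4C = -25.
Solving: C = -5, A = -5, then B = 7.
So w_j = -5·j + 7 + (-5)·2^j; at j=10 this is -5163.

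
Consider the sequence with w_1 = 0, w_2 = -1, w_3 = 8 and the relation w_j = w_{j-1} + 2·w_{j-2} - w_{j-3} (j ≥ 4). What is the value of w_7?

w_4 = 6  w_5 = 23  w_6 = 27  w_7 = 67.

67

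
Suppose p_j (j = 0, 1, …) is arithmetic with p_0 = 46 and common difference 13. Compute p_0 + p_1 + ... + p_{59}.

25770

p_j = 46 + (j - 0)·13.
p_{59} = 813; S = 60·(46 + 813)/2 = 25770.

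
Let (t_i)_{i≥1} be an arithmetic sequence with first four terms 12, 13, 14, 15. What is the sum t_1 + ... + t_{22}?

Common difference d = 1.
t_i = 12 + (i - 1)·1.
t_{22} = 33; S = 22·(12 + 33)/2 = 495.

495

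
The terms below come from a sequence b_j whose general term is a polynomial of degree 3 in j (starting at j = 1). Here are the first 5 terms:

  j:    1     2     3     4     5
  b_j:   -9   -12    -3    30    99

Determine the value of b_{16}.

6666

1st diffs: -3, 9, 33, 69.
2nd diffs: 12, 24, 36.
3rd diffs: 12, 12 (constant).
Newton forward-difference form: b_j = -9 + (-3)·C(j-1,1) + 12·C(j-1,2) + 12·C(j-1,3).
At j = 16: j-1 = 15, so b_{16} = -9 - 45 + 1260 + 5460 = 6666.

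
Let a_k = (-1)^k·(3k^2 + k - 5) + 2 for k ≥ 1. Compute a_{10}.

(-1)^10 = 1; 3k^2 + k - 5 at k=10 is 305; so a_{10} = 307.

307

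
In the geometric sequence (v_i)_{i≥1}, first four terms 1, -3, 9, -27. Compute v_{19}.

387420489

Common ratio r = -3.
v_i = 1·(-3)^(i-1).
v_{19} = 1·(-3)^18 = 387420489.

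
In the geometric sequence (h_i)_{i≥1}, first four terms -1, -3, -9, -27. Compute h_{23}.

Common ratio r = 3.
h_i = (-1)·3^(i-1).
h_{23} = (-1)·3^22 = -31381059609.

-31381059609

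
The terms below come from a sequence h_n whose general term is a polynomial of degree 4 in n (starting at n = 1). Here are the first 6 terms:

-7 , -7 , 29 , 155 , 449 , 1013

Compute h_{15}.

1st diffs: 0, 36, 126, 294, 564.
2nd diffs: 36, 90, 168, 270.
3rd diffs: 54, 78, 102.
4th diffs: 24, 24 (constant).
Newton forward-difference form: h_n = -7 + 36·C(n-1,2) + 54·C(n-1,3) + 24·C(n-1,4).
At n = 15: n-1 = 14, so h_{15} = -7 + 3276 + 19656 + 24024 = 46949.

46949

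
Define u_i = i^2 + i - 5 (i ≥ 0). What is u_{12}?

151

u_{12} = 1·12^2 + 1·12 - 5 = 151.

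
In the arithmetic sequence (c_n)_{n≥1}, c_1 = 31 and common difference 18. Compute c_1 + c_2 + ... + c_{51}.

c_n = 31 + (n - 1)·18.
c_{51} = 931; S = 51·(31 + 931)/2 = 24531.

24531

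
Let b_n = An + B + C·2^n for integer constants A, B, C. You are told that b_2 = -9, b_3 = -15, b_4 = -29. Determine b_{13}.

Write the equations: 2A + B + 4C = -9; 3A + B + 8C = -15; 4A + B + 16C = -29.
Subtracting the first from the second: A + 4C = -6.
Subtracting the second from the third: A + 8C = -14.
Solving: C = -2, A = 2, then B = -5.
Therefore b_{13} = 26 + (-5) + (-2)·8192 = -16363.

-16363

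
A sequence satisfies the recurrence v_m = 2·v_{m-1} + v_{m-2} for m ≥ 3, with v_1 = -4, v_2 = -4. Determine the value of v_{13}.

Iterate the recurrence:
v_3 = -12  v_4 = -28  v_5 = -68  …  v_{10} = -5572  v_{11} = -13452  v_{12} = -32476  v_{13} = -78404.

-78404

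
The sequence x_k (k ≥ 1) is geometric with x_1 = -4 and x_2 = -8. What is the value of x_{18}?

Common ratio r = 2.
x_k = (-4)·2^(k-1).
x_{18} = (-4)·2^17 = -524288.

-524288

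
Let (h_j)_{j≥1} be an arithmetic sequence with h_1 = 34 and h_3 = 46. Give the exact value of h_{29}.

202

Common difference d = (46 - 34) / (3 - 1) = 6.
h_j = 34 + (j - 1)·6.
h_{29} = 34 + 28·6 = 202.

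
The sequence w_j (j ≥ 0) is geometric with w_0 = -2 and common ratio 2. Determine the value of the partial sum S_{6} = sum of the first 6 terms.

w_j = (-2)·2^(j-0).
S = (-2)·(2^6 - 1)/(2 - 1) = (-2)·(64 - 1)/(1) = -126.

-126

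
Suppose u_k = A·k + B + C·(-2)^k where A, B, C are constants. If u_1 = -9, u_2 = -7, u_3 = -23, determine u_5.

-55

Write the equations: A + B - 2C = -9; 2A + B + 4C = -7; 3A + B - 8C = -23.
Subtracting the first from the second: A + 6C = 2.
Subtracting the second from the third: A - 12C = -16.
Solving: C = 1, A = -4, then B = -3.
Therefore u_5 = -20 + (-3) + 1·(-32) = -55.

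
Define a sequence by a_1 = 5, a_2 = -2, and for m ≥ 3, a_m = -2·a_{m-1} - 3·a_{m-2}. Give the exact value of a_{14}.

-6638

Step forward from the initial values:
a_3 = -11; a_4 = 28; a_5 = -23; …; a_{11} = -1139; a_{12} = 196; a_{13} = 3025; a_{14} = -6638.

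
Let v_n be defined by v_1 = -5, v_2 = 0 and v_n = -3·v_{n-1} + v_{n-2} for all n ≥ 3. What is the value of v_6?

165

Applying the relation repeatedly:
v_3 = -5  v_4 = 15  v_5 = -50  v_6 = 165.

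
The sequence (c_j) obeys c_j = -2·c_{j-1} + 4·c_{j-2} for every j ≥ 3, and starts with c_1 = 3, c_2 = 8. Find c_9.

Applying the relation repeatedly:
c_3 = -4  c_4 = 40  c_5 = -96  c_6 = 352  c_7 = -1088  c_8 = 3584  c_9 = -11520.

-11520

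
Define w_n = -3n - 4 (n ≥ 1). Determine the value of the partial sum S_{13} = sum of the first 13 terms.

-325

Over n = 1..13: Σn = 91.
Total = (-3)·91 + (-4)·13 = -325.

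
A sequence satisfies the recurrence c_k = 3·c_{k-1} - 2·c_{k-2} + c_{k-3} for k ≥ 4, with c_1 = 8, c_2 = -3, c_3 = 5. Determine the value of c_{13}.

c_4 = 29; c_5 = 74; c_6 = 169; c_7 = 388; c_8 = 900; c_9 = 2093; c_{10} = 4867; c_{11} = 11315; c_{12} = 26304; c_{13} = 61149.

61149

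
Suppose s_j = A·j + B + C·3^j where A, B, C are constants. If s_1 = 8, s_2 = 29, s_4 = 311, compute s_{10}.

Plug in j = 1, 2, 4: A + B + 3C = 8; 2A + B + 9C = 29; 4A + B + 81C = 311.
Subtracting the first from the second: A + 6C = 21.
Subtracting the second from the third: 2A + 72C = 282.
Solving: C = 4, A = -3, then B = -1.
So s_j = -3·j + (-1) + 4·3^j; at j=10 this is 236165.

236165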